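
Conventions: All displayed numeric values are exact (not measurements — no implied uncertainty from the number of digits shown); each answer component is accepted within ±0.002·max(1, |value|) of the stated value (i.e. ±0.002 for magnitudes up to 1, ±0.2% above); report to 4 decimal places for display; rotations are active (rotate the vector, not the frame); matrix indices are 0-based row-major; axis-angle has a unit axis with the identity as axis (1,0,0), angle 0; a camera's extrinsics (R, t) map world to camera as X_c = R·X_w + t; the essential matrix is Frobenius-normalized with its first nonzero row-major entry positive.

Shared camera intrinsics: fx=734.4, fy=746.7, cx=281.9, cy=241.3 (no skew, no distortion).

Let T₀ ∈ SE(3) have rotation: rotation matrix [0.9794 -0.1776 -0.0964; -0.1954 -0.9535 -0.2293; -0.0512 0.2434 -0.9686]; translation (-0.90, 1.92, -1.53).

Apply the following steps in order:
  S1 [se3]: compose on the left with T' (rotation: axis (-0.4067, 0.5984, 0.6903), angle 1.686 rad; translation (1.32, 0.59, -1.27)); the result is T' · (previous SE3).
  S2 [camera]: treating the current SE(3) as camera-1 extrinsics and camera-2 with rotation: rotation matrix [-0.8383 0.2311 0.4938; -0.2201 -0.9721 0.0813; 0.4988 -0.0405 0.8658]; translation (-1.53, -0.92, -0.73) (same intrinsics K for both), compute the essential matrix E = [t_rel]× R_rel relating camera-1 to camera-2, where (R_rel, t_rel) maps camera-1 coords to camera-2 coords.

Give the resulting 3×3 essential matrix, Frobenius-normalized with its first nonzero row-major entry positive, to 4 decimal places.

matrix = [0.4431 -0.3013 -0.3398; -0.0122 -0.1182 0.5176; -0.3085 0.3473 -0.3155]

after S1 (compose_se3): R=[0.2407 0.9688 -0.0598; 0.3060 -0.1342 -0.9425; -0.9211 0.2085 -0.3288], t=(-1.0107, -0.5599, -0.9817)
after S2 (essential): [0.4431 -0.3013 -0.3398; -0.0122 -0.1182 0.5176; -0.3085 0.3473 -0.3155]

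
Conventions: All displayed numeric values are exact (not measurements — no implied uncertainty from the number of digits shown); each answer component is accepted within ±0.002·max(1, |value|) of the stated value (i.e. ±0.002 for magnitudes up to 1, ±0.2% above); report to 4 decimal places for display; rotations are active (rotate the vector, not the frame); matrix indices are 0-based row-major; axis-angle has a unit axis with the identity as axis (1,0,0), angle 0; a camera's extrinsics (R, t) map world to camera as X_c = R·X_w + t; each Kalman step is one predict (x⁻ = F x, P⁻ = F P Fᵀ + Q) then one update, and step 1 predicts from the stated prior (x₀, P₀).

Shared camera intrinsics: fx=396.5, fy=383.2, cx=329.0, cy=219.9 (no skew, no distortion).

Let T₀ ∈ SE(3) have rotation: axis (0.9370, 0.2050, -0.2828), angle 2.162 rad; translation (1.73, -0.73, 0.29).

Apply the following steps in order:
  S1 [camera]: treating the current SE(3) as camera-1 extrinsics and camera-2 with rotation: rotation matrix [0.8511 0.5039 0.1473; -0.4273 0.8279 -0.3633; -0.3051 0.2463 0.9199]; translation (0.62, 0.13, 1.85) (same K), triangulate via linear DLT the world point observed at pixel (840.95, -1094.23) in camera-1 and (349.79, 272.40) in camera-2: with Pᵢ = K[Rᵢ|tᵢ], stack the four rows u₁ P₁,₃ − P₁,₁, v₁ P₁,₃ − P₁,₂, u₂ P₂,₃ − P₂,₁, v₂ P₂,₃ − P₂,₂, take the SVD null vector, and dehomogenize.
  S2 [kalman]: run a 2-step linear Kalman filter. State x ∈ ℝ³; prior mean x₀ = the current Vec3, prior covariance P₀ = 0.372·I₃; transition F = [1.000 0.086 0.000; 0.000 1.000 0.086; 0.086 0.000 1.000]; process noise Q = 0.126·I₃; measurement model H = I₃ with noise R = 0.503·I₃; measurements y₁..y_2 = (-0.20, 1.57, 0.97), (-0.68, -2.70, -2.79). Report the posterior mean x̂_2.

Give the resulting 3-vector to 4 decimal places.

result = (-0.7185, -0.5559, -0.6509)

after S1 (triangulate): (-1.0299, 0.4827, 1.3424)
after S2 (kf_track): (-0.7185, -0.5559, -0.6509)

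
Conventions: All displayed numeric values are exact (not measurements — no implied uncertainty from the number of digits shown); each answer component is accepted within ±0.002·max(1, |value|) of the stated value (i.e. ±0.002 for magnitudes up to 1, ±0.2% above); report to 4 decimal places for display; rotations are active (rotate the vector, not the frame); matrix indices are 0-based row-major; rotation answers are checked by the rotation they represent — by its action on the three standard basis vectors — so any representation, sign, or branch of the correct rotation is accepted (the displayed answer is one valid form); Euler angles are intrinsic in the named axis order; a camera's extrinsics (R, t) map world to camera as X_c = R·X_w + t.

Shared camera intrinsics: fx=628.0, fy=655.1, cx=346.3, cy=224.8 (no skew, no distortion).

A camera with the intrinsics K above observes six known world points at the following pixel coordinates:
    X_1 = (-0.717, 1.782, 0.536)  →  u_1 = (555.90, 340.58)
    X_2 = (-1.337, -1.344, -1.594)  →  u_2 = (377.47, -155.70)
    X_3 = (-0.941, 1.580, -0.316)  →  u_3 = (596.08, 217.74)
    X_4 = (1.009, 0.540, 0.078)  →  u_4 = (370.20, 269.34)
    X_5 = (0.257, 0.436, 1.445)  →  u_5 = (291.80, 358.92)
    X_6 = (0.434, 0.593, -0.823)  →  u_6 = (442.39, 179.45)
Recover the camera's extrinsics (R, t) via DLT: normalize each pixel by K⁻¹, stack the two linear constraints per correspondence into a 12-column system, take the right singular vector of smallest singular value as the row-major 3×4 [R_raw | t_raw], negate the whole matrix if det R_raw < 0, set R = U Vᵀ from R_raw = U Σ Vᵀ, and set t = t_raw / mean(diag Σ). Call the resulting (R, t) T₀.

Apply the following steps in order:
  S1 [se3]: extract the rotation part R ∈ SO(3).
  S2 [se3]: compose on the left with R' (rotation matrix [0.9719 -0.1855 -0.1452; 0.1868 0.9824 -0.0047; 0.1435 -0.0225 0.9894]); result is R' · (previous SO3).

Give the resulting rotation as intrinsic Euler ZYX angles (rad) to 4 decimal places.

rotation (euler_zyx) = (2.4723, -0.9548, 3.0593)

source (pnp_recover): camera pose = R=[-0.2563 0.7971 -0.5468; 0.4178 0.6014 0.6810; 0.8717 -0.0539 -0.4871], t=(0.1000, -0.3900, 5.2101)
after S1 (rot_of_se3): [-0.2563 0.7971 -0.5468; 0.4178 0.6014 0.6810; 0.8717 -0.0539 -0.4871]
after S2 (compose_so3): [-0.4531 0.6709 -0.5870; 0.3584 0.7400 0.5691; 0.8162 0.0475 -0.5758]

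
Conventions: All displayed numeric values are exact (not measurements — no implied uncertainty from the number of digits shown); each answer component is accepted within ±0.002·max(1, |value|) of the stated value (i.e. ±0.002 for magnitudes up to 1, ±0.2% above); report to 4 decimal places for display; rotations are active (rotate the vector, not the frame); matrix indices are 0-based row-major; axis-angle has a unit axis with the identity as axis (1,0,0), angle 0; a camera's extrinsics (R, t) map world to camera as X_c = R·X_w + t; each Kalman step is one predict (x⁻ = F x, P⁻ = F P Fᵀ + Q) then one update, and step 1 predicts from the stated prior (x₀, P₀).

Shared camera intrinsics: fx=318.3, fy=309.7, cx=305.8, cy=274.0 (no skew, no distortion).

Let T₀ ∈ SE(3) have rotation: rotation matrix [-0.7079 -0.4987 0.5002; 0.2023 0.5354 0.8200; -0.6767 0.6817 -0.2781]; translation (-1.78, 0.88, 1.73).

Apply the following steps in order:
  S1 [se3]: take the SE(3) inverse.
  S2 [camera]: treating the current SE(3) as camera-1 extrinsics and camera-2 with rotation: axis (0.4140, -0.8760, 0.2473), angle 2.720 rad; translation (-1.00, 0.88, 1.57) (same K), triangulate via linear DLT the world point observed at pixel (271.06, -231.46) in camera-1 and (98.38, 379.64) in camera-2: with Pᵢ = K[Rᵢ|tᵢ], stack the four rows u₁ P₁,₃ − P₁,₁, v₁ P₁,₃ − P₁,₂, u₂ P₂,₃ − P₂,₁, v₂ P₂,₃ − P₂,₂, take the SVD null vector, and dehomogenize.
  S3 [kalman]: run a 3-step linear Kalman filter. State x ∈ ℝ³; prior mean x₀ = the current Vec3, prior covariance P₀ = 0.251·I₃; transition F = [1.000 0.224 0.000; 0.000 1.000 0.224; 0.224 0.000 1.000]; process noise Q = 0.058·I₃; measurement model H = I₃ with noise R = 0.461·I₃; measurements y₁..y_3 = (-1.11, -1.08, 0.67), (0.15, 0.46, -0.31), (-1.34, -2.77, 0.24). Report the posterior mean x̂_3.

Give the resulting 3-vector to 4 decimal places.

after S1 (invert_se3): R=[-0.7079 0.2023 -0.6767; -0.4987 0.5354 0.6817; 0.5002 0.8200 -0.2781], t=(-0.2673, -2.5381, 0.6499)
after S2 (triangulate): (1.5952, 0.6960, -1.4645)
after S3 (kf_track): (-0.2761, -1.1150, -0.3500)

result = (-0.2761, -1.1150, -0.3500)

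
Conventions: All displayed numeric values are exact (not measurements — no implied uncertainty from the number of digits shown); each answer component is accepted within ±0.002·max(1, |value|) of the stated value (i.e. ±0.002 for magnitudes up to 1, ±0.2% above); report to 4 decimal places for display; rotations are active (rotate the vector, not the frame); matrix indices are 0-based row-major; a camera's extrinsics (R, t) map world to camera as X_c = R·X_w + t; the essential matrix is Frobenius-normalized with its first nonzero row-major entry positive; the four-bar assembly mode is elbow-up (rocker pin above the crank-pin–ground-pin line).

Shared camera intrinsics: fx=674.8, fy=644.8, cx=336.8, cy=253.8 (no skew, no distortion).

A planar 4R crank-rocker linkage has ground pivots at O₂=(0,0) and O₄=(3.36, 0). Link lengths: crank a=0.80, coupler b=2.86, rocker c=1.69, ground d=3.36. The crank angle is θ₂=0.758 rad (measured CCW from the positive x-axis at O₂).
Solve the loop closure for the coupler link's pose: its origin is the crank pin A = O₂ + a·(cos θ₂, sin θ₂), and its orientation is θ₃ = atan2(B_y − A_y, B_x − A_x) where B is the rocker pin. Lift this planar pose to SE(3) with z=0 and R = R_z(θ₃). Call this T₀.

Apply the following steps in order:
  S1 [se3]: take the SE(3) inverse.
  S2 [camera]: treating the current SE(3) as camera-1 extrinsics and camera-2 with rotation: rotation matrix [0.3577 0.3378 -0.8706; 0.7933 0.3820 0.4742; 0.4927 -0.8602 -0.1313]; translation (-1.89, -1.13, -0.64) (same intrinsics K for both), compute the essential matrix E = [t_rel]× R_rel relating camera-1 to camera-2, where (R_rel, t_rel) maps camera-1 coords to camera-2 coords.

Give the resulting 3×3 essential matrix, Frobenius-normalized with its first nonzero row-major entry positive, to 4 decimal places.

source (fourbar_fk): coupler pose = R=[0.9182 -0.3962 0.0000; 0.3962 0.9182 0.0000; 0.0000 0.0000 1.0000], t=(0.5810, 0.5500, 0.0000)
after S1 (invert_se3): R=[0.9182 0.3962 0.0000; -0.3962 0.9182 0.0000; 0.0000 0.0000 1.0000], t=(-0.7513, -0.2748, 0.0000)
after S2 (essential): [0.2701 0.1927 0.1807; -0.0860 -0.6444 0.2091; -0.4411 0.0091 -0.4431]

matrix = [0.2701 0.1927 0.1807; -0.0860 -0.6444 0.2091; -0.4411 0.0091 -0.4431]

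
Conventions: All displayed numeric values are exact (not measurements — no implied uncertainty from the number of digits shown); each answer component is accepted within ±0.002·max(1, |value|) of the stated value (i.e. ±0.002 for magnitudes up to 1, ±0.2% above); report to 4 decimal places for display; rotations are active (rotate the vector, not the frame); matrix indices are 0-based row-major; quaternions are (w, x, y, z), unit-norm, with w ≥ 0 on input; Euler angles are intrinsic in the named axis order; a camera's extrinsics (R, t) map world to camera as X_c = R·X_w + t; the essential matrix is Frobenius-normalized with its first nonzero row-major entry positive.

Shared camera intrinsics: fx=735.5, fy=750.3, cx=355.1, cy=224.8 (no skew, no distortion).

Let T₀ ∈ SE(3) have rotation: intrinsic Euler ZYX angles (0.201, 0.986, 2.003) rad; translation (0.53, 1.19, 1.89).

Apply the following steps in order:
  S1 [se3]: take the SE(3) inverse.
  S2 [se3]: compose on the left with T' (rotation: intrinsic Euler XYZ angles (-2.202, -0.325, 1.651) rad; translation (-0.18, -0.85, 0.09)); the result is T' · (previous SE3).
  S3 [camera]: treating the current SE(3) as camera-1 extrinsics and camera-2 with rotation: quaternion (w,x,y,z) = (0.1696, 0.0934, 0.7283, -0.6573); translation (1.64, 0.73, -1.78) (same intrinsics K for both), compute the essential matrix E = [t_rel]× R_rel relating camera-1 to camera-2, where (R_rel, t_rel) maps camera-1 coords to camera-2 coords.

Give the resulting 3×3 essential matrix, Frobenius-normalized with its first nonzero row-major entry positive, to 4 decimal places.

after S1 (invert_se3): R=[0.5409 0.1102 -0.8338; 0.8255 -0.2593 0.5013; -0.1609 -0.9595 -0.2312], t=(1.1581, -1.0764, 1.6641)
after S2 (compose_se3): R=[-0.7695 0.5429 -0.3364; -0.6256 -0.7468 0.2257; -0.1287 0.3841 0.9143], t=(0.2175, -0.0563, -2.0269)
after S3 (essential): [0.2736 -0.3303 -0.3369; -0.3441 -0.5757 -0.0135; 0.4020 -0.0401 -0.2987]

matrix = [0.2736 -0.3303 -0.3369; -0.3441 -0.5757 -0.0135; 0.4020 -0.0401 -0.2987]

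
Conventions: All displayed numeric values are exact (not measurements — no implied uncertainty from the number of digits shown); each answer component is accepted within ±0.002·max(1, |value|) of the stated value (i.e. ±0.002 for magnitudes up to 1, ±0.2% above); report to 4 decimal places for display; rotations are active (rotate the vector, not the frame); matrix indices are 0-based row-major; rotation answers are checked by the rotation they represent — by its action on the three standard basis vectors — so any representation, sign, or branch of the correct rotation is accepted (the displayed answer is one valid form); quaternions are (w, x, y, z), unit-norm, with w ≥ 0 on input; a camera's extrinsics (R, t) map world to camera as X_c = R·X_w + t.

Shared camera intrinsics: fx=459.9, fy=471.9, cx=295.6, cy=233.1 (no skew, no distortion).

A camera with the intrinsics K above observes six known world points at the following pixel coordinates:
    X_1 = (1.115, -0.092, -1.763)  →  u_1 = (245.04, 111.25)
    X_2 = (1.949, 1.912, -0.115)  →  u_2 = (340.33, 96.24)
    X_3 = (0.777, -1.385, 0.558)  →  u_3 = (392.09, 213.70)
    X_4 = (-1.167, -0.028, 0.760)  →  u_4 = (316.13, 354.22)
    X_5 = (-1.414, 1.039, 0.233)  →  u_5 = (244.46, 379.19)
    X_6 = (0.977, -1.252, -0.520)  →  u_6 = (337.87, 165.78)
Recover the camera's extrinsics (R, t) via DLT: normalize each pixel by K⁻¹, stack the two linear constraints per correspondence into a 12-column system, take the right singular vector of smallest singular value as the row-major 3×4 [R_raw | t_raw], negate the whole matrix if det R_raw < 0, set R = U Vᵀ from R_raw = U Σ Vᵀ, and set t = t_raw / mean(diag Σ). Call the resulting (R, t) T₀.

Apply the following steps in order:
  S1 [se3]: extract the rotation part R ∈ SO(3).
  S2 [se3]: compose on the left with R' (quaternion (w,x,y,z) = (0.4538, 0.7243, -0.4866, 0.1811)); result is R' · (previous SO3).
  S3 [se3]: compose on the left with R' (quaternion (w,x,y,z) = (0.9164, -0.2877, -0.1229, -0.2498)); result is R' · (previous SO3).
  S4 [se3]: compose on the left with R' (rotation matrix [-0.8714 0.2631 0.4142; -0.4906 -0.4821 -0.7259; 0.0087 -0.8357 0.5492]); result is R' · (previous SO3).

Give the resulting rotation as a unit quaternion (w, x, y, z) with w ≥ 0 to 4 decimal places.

source (pnp_recover): camera pose = R=[0.4671 -0.3380 0.8170; -0.8277 0.1579 0.5385; -0.3110 -0.9278 -0.2060], t=(0.2001, 0.2699, 6.1601)
after S1 (rot_of_se3): [0.4671 -0.3380 0.8170; -0.8277 0.1579 0.5385; -0.3110 -0.9278 -0.2060]
after S2 (compose_so3): [0.9904 -0.1267 -0.0545; 0.1017 0.9379 -0.3316; 0.0932 0.3229 0.9418]
after S3 (compose_so3): [0.8831 0.3623 -0.2981; -0.2564 0.9047 0.3402; 0.3930 -0.2240 0.8918]
after S4 (compose_so3): [-0.6742 -0.1705 0.7186; -0.5949 -0.4513 -0.6651; 0.4377 -0.8759 0.2029]

rotation (quat) = (0.1391, -0.3789, 0.5050, -0.7629)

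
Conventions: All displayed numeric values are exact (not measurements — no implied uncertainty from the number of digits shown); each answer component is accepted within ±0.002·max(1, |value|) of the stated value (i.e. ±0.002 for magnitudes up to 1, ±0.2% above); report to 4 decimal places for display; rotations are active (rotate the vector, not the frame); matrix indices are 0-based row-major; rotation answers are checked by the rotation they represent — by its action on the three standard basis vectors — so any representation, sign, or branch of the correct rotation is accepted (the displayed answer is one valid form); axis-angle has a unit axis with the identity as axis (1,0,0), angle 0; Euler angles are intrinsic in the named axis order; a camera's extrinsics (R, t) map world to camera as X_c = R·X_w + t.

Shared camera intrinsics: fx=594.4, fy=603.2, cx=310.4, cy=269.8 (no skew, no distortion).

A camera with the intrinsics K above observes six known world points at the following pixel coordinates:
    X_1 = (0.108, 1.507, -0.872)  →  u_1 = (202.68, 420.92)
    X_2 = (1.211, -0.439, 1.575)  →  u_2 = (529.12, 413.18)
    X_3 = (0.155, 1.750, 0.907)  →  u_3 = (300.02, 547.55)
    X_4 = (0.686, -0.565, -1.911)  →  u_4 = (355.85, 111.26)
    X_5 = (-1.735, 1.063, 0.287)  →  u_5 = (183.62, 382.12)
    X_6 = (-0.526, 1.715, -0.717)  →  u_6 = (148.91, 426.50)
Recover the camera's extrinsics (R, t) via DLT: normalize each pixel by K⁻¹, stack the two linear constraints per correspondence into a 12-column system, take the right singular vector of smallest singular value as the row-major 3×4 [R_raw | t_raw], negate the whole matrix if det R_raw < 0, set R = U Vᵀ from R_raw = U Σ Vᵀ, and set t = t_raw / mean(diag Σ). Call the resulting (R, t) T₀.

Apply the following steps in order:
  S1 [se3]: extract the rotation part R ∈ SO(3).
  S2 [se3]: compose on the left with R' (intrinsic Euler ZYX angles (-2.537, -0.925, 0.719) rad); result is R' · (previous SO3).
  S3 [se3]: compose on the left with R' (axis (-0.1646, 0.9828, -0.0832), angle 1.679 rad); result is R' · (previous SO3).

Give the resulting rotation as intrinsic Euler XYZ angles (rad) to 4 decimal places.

rotation (euler_xyz) = (-2.8825, 0.9772, 0.6514)

source (pnp_recover): camera pose = R=[0.7238 -0.5359 0.4348; 0.1609 0.7438 0.6488; -0.6710 -0.3996 0.6245], t=(0.3401, 0.4900, 5.4604)
after S1 (rot_of_se3): [0.7238 -0.5359 0.4348; 0.1609 0.7438 0.6488; -0.6710 -0.3996 0.6245]
after S2 (compose_so3): [-0.3004 0.8574 0.4179; -0.8919 -0.4078 0.1953; 0.3379 -0.3141 0.8872]
after S3 (compose_so3): [0.4448 -0.3391 0.8290; -0.7549 -0.6399 0.1433; 0.4819 -0.6896 -0.5406]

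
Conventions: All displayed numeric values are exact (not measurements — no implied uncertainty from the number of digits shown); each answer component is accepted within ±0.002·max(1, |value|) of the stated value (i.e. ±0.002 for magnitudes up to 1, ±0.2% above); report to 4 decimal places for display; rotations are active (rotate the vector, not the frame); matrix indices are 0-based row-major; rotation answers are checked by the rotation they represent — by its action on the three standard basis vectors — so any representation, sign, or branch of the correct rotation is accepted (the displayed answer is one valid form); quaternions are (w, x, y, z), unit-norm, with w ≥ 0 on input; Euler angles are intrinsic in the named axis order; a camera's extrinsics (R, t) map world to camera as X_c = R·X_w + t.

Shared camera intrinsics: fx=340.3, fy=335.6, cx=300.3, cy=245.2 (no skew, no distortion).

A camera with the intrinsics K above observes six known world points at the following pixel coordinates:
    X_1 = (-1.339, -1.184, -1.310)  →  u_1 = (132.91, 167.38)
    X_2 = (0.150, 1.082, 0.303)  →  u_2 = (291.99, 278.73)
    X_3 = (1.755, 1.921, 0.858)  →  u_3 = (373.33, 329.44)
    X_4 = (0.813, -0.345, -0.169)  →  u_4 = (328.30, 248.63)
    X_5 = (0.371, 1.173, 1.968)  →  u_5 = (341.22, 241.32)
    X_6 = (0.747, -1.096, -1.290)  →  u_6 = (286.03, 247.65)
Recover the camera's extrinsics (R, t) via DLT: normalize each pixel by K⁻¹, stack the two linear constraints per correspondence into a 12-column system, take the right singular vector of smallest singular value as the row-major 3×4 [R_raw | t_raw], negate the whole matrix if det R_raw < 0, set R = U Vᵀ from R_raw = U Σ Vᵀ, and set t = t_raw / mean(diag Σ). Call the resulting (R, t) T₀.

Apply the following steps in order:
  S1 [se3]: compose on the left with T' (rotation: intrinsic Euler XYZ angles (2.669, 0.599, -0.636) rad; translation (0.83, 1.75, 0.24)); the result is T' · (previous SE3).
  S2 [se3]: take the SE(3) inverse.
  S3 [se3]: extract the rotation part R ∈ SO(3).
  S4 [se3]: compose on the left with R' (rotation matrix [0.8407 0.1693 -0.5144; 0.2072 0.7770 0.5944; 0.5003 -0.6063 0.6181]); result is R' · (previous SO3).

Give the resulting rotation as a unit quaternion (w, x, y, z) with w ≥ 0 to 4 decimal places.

source (pnp_recover): camera pose = R=[0.8544 -0.1365 0.5015; 0.4186 0.7526 -0.5084; -0.3080 0.6442 0.7001], t=(-0.2800, -0.1200, 5.1707)
after S1 (compose_se3): R=[0.5993 0.6417 0.4785; 0.5080 -0.7669 0.3922; 0.6186 0.0080 -0.7856], t=(3.5004, -0.3321, -3.6795)
after S2 (invert_se3): R=[0.5993 0.5080 0.6186; 0.6417 -0.7669 0.0080; 0.4785 0.3922 -0.7856], t=(0.3471, -2.4716, -4.4354)
after S3 (rot_of_se3): [0.5993 0.5080 0.6186; 0.6417 -0.7669 0.0080; 0.4785 0.3922 -0.7856]
after S4 (compose_so3): [0.3664 0.0955 0.9256; 0.9073 -0.2575 -0.3326; 0.2065 0.9616 -0.1810]

rotation (quat) = (0.4816, 0.6717, 0.3732, 0.4213)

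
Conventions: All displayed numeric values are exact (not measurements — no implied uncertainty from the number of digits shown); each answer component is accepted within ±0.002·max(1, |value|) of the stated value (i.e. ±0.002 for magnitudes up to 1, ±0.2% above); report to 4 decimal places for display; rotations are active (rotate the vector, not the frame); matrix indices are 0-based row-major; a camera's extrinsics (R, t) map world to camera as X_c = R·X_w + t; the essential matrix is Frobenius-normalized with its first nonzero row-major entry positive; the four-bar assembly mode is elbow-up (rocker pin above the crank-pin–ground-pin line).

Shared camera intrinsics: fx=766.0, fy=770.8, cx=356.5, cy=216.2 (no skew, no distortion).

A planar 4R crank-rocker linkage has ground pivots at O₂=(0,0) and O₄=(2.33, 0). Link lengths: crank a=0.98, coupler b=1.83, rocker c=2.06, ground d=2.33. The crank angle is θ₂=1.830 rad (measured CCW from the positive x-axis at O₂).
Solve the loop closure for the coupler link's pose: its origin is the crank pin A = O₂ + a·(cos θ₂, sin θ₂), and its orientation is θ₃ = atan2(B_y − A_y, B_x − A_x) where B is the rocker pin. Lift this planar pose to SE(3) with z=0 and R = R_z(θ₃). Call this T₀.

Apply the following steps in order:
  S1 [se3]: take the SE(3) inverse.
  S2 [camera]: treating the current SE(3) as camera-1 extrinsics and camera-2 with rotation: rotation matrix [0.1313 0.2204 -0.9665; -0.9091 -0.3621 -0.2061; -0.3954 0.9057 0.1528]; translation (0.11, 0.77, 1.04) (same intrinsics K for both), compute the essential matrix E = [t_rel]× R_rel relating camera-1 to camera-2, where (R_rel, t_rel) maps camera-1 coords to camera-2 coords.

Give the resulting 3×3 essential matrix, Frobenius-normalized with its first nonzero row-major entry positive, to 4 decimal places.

matrix = [0.6651 0.1397 0.1706; 0.1388 -0.0062 -0.6580; -0.1407 -0.0179 0.1915]

source (fourbar_fk): coupler pose = R=[0.8799 -0.4752 0.0000; 0.4752 0.8799 0.0000; 0.0000 0.0000 1.0000], t=(-0.2512, 0.9473, 0.0000)
after S1 (invert_se3): R=[0.8799 0.4752 0.0000; -0.4752 0.8799 0.0000; 0.0000 0.0000 1.0000], t=(-0.2291, -0.9528, 0.0000)
after S2 (essential): [0.6651 0.1397 0.1706; 0.1388 -0.0062 -0.6580; -0.1407 -0.0179 0.1915]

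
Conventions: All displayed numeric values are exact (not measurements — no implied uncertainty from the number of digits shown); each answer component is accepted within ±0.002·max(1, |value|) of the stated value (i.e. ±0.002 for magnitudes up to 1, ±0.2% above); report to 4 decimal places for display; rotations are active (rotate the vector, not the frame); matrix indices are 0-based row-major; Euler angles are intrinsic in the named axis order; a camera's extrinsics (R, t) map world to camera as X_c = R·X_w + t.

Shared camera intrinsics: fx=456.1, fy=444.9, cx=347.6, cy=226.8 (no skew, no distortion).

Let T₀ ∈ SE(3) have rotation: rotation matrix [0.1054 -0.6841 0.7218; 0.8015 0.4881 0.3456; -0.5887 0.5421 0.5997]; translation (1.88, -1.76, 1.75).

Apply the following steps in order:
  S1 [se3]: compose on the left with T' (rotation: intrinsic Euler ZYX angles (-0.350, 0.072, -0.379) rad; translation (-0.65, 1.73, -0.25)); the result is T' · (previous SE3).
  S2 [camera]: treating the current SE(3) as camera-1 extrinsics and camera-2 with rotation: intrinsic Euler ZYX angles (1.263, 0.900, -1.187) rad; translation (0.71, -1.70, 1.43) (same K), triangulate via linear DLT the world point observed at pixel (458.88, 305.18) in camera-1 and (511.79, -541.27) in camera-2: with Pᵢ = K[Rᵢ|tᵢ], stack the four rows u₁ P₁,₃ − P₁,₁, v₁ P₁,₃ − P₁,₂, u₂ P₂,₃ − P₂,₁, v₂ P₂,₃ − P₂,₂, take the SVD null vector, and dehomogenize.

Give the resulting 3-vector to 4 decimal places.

result = (-0.2462, 0.5271, -0.1312)

after S1 (compose_se3): R=[0.2224 -0.3948 0.8914; 0.4796 0.8403 0.2526; -0.8488 0.3714 0.3762], t=(0.9267, 0.1031, 1.8859)
after S2 (triangulate): (-0.2462, 0.5271, -0.1312)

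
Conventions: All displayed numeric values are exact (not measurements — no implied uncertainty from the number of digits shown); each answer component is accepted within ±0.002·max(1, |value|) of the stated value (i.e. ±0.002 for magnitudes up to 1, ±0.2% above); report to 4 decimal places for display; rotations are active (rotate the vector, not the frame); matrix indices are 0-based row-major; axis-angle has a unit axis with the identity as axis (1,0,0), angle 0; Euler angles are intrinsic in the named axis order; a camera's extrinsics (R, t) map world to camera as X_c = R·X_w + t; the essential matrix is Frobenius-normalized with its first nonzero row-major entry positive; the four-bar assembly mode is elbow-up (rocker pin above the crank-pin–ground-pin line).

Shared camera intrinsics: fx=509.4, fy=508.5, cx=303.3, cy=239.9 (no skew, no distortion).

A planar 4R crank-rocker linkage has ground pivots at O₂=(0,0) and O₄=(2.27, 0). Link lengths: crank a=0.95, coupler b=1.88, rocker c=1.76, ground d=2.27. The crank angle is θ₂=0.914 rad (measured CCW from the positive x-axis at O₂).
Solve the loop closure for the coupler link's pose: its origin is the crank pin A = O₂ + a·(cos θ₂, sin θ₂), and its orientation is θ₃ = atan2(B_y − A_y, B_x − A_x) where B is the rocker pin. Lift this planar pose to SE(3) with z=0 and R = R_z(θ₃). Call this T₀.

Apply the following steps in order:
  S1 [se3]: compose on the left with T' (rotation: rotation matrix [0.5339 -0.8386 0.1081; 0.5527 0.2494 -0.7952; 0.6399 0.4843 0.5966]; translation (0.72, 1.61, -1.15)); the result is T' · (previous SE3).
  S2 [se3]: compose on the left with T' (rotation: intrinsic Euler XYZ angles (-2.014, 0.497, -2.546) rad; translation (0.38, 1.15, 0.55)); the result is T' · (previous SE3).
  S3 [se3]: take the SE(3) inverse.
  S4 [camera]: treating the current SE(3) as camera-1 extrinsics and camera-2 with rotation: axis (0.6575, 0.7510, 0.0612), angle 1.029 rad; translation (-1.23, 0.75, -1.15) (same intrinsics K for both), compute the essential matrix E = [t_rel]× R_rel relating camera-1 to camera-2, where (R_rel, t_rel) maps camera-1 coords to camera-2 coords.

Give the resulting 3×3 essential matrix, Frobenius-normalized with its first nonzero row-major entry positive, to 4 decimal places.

matrix = [0.0847 0.2614 0.1554; -0.0690 -0.6500 0.0646; -0.2015 0.0275 -0.6539]

source (fourbar_fk): coupler pose = R=[0.8452 -0.5344 0.0000; 0.5344 0.8452 0.0000; 0.0000 0.0000 1.0000], t=(0.5801, 0.7524, 0.0000)
after S1 (compose_se3): R=[0.0031 -0.9941 0.1081; 0.6004 -0.0846 -0.7952; 0.7997 0.0673 0.5966], t=(0.3988, 2.1182, -0.4145)
after S2 (compose_se3): R=[0.6751 0.7138 -0.1863; 0.7049 -0.5497 0.4482; 0.2175 -0.4339 -0.8743], t=(0.9368, 1.2991, 2.6679)
after S3 (invert_se3): R=[0.6751 0.7049 0.2175; 0.7138 -0.5497 -0.4339; -0.1863 0.4482 -0.8743], t=(-2.1284, 1.2032, 1.9248)
after S4 (essential): [0.0847 0.2614 0.1554; -0.0690 -0.6500 0.0646; -0.2015 0.0275 -0.6539]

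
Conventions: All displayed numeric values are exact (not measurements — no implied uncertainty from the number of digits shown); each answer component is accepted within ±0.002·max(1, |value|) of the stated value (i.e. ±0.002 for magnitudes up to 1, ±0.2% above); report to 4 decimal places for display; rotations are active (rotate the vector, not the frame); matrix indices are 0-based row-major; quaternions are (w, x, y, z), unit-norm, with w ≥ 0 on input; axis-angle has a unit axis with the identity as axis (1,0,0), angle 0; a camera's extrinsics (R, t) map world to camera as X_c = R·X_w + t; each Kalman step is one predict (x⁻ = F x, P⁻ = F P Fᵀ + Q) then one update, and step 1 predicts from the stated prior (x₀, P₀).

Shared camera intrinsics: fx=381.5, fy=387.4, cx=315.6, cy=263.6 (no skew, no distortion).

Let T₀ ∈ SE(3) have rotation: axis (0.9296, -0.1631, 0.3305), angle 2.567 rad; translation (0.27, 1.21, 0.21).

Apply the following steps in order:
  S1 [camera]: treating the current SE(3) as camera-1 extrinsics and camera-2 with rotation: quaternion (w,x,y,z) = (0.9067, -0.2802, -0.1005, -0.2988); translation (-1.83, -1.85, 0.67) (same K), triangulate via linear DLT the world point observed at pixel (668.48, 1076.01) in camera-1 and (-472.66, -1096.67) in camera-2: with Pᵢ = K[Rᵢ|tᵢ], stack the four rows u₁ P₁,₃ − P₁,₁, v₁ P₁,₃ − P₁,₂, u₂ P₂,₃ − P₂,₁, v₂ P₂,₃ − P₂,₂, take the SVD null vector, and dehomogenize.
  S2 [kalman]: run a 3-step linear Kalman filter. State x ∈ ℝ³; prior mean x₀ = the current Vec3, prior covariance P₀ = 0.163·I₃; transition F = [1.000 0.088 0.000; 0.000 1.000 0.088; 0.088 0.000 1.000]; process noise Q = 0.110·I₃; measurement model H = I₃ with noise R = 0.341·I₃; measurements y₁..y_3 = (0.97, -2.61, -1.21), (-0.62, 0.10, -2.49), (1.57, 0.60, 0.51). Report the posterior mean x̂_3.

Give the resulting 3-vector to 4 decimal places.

result = (0.7377, -0.1981, -0.5466)

after S1 (triangulate): (0.6179, -0.2368, -0.3403)
after S2 (kf_track): (0.7377, -0.1981, -0.5466)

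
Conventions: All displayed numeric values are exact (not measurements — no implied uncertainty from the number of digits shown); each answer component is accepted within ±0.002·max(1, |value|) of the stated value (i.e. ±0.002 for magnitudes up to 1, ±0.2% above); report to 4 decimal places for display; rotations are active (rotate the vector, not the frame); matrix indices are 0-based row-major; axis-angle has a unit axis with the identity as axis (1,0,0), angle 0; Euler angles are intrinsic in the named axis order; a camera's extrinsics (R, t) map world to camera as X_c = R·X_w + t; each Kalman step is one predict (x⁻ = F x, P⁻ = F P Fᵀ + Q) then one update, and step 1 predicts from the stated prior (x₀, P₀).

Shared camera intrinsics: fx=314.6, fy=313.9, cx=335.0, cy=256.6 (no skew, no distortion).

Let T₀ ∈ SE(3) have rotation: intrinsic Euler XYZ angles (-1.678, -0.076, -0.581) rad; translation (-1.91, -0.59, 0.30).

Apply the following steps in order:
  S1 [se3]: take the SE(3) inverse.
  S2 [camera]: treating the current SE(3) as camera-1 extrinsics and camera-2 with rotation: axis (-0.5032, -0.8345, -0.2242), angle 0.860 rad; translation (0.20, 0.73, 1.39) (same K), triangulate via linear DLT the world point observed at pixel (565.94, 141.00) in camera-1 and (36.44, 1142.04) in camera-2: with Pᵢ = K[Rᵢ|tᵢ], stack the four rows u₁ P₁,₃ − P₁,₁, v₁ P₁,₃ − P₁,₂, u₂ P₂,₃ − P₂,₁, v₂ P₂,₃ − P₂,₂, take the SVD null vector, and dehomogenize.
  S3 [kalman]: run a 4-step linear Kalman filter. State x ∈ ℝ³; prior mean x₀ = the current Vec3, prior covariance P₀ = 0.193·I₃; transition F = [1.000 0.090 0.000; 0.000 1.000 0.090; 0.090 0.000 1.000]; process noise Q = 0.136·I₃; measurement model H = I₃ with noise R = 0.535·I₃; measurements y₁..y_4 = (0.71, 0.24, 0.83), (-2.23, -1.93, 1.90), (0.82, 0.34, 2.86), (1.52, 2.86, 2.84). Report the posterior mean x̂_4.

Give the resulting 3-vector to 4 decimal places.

after S1 (invert_se3): R=[0.8335 0.1218 0.5389; 0.5473 -0.0480 -0.8356; -0.0759 0.9914 -0.1067], t=(1.5022, 1.2676, 0.4719)
after S2 (triangulate): (-1.1732, 1.8304, 1.6146)
after S3 (kf_track): (0.5048, 1.4924, 2.3653)

result = (0.5048, 1.4924, 2.3653)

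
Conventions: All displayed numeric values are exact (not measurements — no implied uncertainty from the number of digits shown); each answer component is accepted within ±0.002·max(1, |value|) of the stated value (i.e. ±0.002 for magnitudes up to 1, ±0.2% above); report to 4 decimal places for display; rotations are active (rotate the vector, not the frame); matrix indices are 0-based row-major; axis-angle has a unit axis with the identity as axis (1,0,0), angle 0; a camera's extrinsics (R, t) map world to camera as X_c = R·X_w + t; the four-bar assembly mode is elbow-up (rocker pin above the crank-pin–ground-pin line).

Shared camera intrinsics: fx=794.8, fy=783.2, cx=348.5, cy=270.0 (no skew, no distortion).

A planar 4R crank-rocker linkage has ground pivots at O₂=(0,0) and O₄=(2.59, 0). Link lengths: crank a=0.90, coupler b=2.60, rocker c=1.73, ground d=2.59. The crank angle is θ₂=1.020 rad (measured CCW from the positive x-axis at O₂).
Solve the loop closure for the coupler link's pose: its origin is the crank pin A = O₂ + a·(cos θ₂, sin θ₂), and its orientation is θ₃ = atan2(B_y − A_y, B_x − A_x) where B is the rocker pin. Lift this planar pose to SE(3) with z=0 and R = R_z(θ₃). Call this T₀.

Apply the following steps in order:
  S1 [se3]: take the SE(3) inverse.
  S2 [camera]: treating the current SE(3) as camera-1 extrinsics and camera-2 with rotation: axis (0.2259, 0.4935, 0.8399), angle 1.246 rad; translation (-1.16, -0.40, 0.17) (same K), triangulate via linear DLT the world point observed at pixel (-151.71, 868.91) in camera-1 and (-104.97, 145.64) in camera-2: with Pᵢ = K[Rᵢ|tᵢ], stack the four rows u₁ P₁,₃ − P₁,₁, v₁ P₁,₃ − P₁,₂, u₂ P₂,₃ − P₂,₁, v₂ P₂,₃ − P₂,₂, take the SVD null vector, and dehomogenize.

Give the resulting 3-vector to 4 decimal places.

result = (-1.1543, 1.6847, 1.8847)

source (fourbar_fk): coupler pose = R=[0.9330 -0.3599 0.0000; 0.3599 0.9330 0.0000; 0.0000 0.0000 1.0000], t=(0.4710, 0.7669, 0.0000)
after S1 (invert_se3): R=[0.9330 0.3599 0.0000; -0.3599 0.9330 0.0000; 0.0000 0.0000 1.0000], t=(-0.7155, -0.5460, 0.0000)
after S2 (triangulate): (-1.1543, 1.6847, 1.8847)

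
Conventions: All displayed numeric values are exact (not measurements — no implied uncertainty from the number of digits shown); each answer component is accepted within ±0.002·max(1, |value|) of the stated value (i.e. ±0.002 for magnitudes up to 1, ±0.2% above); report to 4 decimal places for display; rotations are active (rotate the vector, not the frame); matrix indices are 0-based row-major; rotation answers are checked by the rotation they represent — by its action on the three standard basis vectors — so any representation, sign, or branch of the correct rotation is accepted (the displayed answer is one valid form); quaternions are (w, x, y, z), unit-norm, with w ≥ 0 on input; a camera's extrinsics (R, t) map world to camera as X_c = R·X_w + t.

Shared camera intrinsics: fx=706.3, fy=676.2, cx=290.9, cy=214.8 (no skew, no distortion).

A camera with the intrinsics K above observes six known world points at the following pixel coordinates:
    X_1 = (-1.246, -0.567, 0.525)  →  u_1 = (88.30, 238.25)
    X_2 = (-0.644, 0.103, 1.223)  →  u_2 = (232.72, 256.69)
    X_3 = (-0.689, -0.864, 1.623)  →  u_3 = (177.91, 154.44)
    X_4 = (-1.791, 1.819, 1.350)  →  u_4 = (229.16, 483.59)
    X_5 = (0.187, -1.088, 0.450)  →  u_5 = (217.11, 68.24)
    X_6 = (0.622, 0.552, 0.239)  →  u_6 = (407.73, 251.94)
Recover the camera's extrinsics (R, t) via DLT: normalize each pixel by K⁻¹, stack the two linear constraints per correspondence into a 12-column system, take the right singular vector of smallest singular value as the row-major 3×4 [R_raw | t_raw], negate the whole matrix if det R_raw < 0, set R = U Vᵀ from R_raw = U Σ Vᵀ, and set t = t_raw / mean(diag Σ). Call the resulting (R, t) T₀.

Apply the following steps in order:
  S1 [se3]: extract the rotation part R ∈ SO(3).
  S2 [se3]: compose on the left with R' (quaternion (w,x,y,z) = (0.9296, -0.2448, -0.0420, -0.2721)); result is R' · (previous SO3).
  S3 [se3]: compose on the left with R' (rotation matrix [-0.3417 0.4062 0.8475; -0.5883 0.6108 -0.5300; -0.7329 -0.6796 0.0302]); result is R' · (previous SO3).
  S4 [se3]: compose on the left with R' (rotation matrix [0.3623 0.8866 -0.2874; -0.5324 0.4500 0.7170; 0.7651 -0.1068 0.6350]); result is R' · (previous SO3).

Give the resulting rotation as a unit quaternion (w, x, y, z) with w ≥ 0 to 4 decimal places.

rotation (quat) = (0.0148, -0.0242, 0.4623, -0.8863)

source (pnp_recover): camera pose = R=[0.8453 0.5163 0.1377; -0.4983 0.8547 -0.1459; -0.1930 0.0547 0.9797], t=(-0.1301, 0.1100, 4.1710)
after S1 (rot_of_se3): [0.8453 0.5163 0.1377; -0.4983 0.8547 -0.1459; -0.1930 0.0547 0.9797]
after S2 (compose_so3): [0.4441 0.8910 0.0940; -0.8673 0.4012 0.2947; 0.2248 -0.2124 0.9510]
after S3 (compose_so3): [-0.3135 -0.3215 0.8935; -0.9102 -0.1665 -0.3793; 0.2707 -0.9321 -0.2404]
after S4 (compose_so3): [-0.9984 0.0038 0.0565; -0.0485 -0.5721 -0.8187; 0.0292 -0.8202 0.5714]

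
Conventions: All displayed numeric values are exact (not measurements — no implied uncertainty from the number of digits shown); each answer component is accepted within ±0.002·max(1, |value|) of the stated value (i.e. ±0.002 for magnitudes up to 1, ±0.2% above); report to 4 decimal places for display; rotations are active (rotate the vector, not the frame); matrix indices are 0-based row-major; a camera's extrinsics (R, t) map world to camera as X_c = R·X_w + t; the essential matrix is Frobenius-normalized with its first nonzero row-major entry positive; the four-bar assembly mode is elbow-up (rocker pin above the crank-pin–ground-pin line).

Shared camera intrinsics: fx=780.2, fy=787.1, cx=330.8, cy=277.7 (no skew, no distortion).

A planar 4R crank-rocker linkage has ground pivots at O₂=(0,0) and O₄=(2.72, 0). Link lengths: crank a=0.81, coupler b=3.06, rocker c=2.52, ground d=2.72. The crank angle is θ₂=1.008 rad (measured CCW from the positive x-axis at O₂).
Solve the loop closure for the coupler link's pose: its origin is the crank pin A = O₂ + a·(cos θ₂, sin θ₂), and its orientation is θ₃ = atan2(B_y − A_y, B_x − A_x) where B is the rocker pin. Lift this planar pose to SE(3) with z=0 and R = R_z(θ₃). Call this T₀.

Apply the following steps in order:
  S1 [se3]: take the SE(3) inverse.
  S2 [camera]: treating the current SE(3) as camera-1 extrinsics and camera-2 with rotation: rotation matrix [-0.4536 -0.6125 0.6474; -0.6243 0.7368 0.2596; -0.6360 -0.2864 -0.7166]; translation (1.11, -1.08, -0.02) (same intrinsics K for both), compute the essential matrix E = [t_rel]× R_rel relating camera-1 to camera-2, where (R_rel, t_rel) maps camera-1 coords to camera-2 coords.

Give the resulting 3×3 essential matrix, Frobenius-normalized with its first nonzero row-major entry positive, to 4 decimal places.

source (fourbar_fk): coupler pose = R=[0.8016 -0.5979 0.0000; 0.5979 0.8016 0.0000; 0.0000 0.0000 1.0000], t=(0.4322, 0.6851, 0.0000)
after S1 (invert_se3): R=[0.8016 0.5979 0.0000; -0.5979 0.8016 0.0000; 0.0000 0.0000 1.0000], t=(-0.7560, -0.2908, 0.0000)
after S2 (essential): [0.3525 0.2234 0.4732; 0.4487 0.0216 0.0235; -0.4173 0.1877 0.4360]

matrix = [0.3525 0.2234 0.4732; 0.4487 0.0216 0.0235; -0.4173 0.1877 0.4360]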